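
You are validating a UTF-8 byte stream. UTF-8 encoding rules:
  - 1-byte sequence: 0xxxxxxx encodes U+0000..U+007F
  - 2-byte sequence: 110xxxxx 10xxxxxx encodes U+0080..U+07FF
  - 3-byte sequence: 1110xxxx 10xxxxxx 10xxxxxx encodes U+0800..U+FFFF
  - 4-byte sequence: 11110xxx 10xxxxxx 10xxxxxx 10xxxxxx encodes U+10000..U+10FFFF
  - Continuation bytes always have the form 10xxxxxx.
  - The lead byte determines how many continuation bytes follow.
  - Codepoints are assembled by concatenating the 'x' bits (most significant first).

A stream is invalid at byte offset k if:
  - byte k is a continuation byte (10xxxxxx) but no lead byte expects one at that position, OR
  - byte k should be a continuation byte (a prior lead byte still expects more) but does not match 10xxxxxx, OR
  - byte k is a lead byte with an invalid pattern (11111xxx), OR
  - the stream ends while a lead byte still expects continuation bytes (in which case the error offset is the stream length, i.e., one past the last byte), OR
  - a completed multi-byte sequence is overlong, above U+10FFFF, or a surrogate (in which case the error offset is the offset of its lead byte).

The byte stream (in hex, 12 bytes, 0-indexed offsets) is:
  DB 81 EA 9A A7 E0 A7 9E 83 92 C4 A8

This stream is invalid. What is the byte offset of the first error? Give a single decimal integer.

Answer: 8

Derivation:
Byte[0]=DB: 2-byte lead, need 1 cont bytes. acc=0x1B
Byte[1]=81: continuation. acc=(acc<<6)|0x01=0x6C1
Completed: cp=U+06C1 (starts at byte 0)
Byte[2]=EA: 3-byte lead, need 2 cont bytes. acc=0xA
Byte[3]=9A: continuation. acc=(acc<<6)|0x1A=0x29A
Byte[4]=A7: continuation. acc=(acc<<6)|0x27=0xA6A7
Completed: cp=U+A6A7 (starts at byte 2)
Byte[5]=E0: 3-byte lead, need 2 cont bytes. acc=0x0
Byte[6]=A7: continuation. acc=(acc<<6)|0x27=0x27
Byte[7]=9E: continuation. acc=(acc<<6)|0x1E=0x9DE
Completed: cp=U+09DE (starts at byte 5)
Byte[8]=83: INVALID lead byte (not 0xxx/110x/1110/11110)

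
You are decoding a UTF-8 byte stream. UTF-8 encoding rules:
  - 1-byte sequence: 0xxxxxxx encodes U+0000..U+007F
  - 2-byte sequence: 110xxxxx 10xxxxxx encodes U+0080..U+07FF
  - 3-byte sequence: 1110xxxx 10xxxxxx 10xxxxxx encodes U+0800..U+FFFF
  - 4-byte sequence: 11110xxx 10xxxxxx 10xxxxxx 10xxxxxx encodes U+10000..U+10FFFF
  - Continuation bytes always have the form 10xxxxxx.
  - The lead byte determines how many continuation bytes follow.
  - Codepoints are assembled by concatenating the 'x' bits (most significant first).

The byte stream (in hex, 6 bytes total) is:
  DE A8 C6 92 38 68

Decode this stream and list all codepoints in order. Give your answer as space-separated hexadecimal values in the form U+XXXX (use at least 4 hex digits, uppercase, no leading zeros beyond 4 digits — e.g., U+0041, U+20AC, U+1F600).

Byte[0]=DE: 2-byte lead, need 1 cont bytes. acc=0x1E
Byte[1]=A8: continuation. acc=(acc<<6)|0x28=0x7A8
Completed: cp=U+07A8 (starts at byte 0)
Byte[2]=C6: 2-byte lead, need 1 cont bytes. acc=0x6
Byte[3]=92: continuation. acc=(acc<<6)|0x12=0x192
Completed: cp=U+0192 (starts at byte 2)
Byte[4]=38: 1-byte ASCII. cp=U+0038
Byte[5]=68: 1-byte ASCII. cp=U+0068

Answer: U+07A8 U+0192 U+0038 U+0068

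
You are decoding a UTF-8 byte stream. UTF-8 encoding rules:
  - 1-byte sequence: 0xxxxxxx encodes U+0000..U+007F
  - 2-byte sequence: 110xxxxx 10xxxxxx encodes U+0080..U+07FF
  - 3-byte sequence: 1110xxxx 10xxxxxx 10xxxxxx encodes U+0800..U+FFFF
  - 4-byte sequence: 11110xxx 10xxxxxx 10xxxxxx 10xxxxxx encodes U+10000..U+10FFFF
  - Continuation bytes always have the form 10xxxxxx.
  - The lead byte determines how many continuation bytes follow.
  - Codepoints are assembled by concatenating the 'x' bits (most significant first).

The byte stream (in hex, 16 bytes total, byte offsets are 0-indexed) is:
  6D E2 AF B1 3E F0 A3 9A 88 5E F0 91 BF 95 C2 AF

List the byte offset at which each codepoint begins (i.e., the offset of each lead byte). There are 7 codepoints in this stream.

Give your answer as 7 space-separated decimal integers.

Byte[0]=6D: 1-byte ASCII. cp=U+006D
Byte[1]=E2: 3-byte lead, need 2 cont bytes. acc=0x2
Byte[2]=AF: continuation. acc=(acc<<6)|0x2F=0xAF
Byte[3]=B1: continuation. acc=(acc<<6)|0x31=0x2BF1
Completed: cp=U+2BF1 (starts at byte 1)
Byte[4]=3E: 1-byte ASCII. cp=U+003E
Byte[5]=F0: 4-byte lead, need 3 cont bytes. acc=0x0
Byte[6]=A3: continuation. acc=(acc<<6)|0x23=0x23
Byte[7]=9A: continuation. acc=(acc<<6)|0x1A=0x8DA
Byte[8]=88: continuation. acc=(acc<<6)|0x08=0x23688
Completed: cp=U+23688 (starts at byte 5)
Byte[9]=5E: 1-byte ASCII. cp=U+005E
Byte[10]=F0: 4-byte lead, need 3 cont bytes. acc=0x0
Byte[11]=91: continuation. acc=(acc<<6)|0x11=0x11
Byte[12]=BF: continuation. acc=(acc<<6)|0x3F=0x47F
Byte[13]=95: continuation. acc=(acc<<6)|0x15=0x11FD5
Completed: cp=U+11FD5 (starts at byte 10)
Byte[14]=C2: 2-byte lead, need 1 cont bytes. acc=0x2
Byte[15]=AF: continuation. acc=(acc<<6)|0x2F=0xAF
Completed: cp=U+00AF (starts at byte 14)

Answer: 0 1 4 5 9 10 14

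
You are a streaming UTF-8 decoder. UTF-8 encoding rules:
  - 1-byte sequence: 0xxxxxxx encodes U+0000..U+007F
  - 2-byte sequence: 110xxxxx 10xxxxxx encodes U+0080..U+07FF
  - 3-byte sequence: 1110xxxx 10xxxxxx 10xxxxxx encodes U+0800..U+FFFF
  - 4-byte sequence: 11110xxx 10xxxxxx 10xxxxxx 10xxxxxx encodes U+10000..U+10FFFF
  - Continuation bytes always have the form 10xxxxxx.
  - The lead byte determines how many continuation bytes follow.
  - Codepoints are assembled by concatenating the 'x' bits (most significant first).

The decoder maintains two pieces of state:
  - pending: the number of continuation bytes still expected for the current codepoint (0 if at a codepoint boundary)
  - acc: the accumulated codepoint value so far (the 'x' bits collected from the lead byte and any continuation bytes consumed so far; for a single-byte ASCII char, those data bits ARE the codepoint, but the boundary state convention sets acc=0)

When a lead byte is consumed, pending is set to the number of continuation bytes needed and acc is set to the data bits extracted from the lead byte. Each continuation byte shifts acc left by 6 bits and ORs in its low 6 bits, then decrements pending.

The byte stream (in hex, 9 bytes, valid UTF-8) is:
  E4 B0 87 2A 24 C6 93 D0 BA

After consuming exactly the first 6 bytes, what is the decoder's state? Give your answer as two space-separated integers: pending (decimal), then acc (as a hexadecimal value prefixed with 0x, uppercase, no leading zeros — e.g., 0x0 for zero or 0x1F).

Answer: 1 0x6

Derivation:
Byte[0]=E4: 3-byte lead. pending=2, acc=0x4
Byte[1]=B0: continuation. acc=(acc<<6)|0x30=0x130, pending=1
Byte[2]=87: continuation. acc=(acc<<6)|0x07=0x4C07, pending=0
Byte[3]=2A: 1-byte. pending=0, acc=0x0
Byte[4]=24: 1-byte. pending=0, acc=0x0
Byte[5]=C6: 2-byte lead. pending=1, acc=0x6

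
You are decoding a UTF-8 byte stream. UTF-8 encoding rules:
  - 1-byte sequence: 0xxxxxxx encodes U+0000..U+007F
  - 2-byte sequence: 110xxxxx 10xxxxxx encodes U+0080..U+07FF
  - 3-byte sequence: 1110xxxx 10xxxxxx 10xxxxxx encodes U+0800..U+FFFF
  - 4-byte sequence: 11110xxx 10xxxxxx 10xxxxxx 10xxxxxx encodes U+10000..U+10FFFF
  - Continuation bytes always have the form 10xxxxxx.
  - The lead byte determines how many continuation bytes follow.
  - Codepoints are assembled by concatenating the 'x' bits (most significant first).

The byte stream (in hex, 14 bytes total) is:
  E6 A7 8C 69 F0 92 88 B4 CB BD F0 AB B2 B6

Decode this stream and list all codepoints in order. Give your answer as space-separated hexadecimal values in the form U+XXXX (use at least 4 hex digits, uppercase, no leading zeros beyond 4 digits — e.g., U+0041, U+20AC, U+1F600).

Answer: U+69CC U+0069 U+12234 U+02FD U+2BCB6

Derivation:
Byte[0]=E6: 3-byte lead, need 2 cont bytes. acc=0x6
Byte[1]=A7: continuation. acc=(acc<<6)|0x27=0x1A7
Byte[2]=8C: continuation. acc=(acc<<6)|0x0C=0x69CC
Completed: cp=U+69CC (starts at byte 0)
Byte[3]=69: 1-byte ASCII. cp=U+0069
Byte[4]=F0: 4-byte lead, need 3 cont bytes. acc=0x0
Byte[5]=92: continuation. acc=(acc<<6)|0x12=0x12
Byte[6]=88: continuation. acc=(acc<<6)|0x08=0x488
Byte[7]=B4: continuation. acc=(acc<<6)|0x34=0x12234
Completed: cp=U+12234 (starts at byte 4)
Byte[8]=CB: 2-byte lead, need 1 cont bytes. acc=0xB
Byte[9]=BD: continuation. acc=(acc<<6)|0x3D=0x2FD
Completed: cp=U+02FD (starts at byte 8)
Byte[10]=F0: 4-byte lead, need 3 cont bytes. acc=0x0
Byte[11]=AB: continuation. acc=(acc<<6)|0x2B=0x2B
Byte[12]=B2: continuation. acc=(acc<<6)|0x32=0xAF2
Byte[13]=B6: continuation. acc=(acc<<6)|0x36=0x2BCB6
Completed: cp=U+2BCB6 (starts at byte 10)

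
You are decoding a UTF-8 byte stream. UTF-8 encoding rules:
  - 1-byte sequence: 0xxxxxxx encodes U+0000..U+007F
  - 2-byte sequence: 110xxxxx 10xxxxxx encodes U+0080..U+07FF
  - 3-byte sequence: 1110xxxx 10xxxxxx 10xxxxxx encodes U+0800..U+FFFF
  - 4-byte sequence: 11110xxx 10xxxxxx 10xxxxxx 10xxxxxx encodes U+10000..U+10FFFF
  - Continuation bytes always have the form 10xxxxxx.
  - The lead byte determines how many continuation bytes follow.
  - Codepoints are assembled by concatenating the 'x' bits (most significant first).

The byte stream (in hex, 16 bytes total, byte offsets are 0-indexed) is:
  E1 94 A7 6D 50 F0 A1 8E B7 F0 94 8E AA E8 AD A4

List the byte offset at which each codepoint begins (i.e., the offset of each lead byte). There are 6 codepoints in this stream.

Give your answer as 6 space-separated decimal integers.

Answer: 0 3 4 5 9 13

Derivation:
Byte[0]=E1: 3-byte lead, need 2 cont bytes. acc=0x1
Byte[1]=94: continuation. acc=(acc<<6)|0x14=0x54
Byte[2]=A7: continuation. acc=(acc<<6)|0x27=0x1527
Completed: cp=U+1527 (starts at byte 0)
Byte[3]=6D: 1-byte ASCII. cp=U+006D
Byte[4]=50: 1-byte ASCII. cp=U+0050
Byte[5]=F0: 4-byte lead, need 3 cont bytes. acc=0x0
Byte[6]=A1: continuation. acc=(acc<<6)|0x21=0x21
Byte[7]=8E: continuation. acc=(acc<<6)|0x0E=0x84E
Byte[8]=B7: continuation. acc=(acc<<6)|0x37=0x213B7
Completed: cp=U+213B7 (starts at byte 5)
Byte[9]=F0: 4-byte lead, need 3 cont bytes. acc=0x0
Byte[10]=94: continuation. acc=(acc<<6)|0x14=0x14
Byte[11]=8E: continuation. acc=(acc<<6)|0x0E=0x50E
Byte[12]=AA: continuation. acc=(acc<<6)|0x2A=0x143AA
Completed: cp=U+143AA (starts at byte 9)
Byte[13]=E8: 3-byte lead, need 2 cont bytes. acc=0x8
Byte[14]=AD: continuation. acc=(acc<<6)|0x2D=0x22D
Byte[15]=A4: continuation. acc=(acc<<6)|0x24=0x8B64
Completed: cp=U+8B64 (starts at byte 13)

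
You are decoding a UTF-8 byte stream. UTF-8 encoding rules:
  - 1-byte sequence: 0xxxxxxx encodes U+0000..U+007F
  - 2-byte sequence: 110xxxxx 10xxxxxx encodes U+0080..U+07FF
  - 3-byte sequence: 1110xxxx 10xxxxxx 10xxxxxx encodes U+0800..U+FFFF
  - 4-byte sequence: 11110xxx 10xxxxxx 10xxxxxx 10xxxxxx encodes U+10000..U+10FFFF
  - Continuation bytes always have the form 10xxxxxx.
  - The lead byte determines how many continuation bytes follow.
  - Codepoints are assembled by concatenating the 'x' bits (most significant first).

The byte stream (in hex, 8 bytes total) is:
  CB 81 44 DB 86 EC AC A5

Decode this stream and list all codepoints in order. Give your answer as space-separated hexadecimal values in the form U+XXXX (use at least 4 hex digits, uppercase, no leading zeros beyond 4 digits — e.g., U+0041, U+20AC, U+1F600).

Byte[0]=CB: 2-byte lead, need 1 cont bytes. acc=0xB
Byte[1]=81: continuation. acc=(acc<<6)|0x01=0x2C1
Completed: cp=U+02C1 (starts at byte 0)
Byte[2]=44: 1-byte ASCII. cp=U+0044
Byte[3]=DB: 2-byte lead, need 1 cont bytes. acc=0x1B
Byte[4]=86: continuation. acc=(acc<<6)|0x06=0x6C6
Completed: cp=U+06C6 (starts at byte 3)
Byte[5]=EC: 3-byte lead, need 2 cont bytes. acc=0xC
Byte[6]=AC: continuation. acc=(acc<<6)|0x2C=0x32C
Byte[7]=A5: continuation. acc=(acc<<6)|0x25=0xCB25
Completed: cp=U+CB25 (starts at byte 5)

Answer: U+02C1 U+0044 U+06C6 U+CB25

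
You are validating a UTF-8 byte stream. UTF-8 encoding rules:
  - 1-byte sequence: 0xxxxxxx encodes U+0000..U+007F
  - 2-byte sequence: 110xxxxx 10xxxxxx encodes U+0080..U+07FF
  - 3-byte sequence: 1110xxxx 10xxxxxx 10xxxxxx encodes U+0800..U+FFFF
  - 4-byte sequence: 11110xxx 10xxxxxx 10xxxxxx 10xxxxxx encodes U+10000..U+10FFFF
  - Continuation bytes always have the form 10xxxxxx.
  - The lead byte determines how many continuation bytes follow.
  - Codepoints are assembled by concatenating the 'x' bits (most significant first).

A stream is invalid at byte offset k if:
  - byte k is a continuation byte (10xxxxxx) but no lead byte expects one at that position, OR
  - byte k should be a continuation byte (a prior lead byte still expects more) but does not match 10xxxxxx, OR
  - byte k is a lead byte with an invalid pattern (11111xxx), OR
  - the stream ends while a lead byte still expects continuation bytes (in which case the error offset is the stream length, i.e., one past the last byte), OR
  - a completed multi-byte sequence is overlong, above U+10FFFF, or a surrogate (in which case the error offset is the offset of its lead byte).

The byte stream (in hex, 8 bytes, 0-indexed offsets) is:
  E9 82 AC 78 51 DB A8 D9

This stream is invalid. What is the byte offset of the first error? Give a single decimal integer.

Answer: 8

Derivation:
Byte[0]=E9: 3-byte lead, need 2 cont bytes. acc=0x9
Byte[1]=82: continuation. acc=(acc<<6)|0x02=0x242
Byte[2]=AC: continuation. acc=(acc<<6)|0x2C=0x90AC
Completed: cp=U+90AC (starts at byte 0)
Byte[3]=78: 1-byte ASCII. cp=U+0078
Byte[4]=51: 1-byte ASCII. cp=U+0051
Byte[5]=DB: 2-byte lead, need 1 cont bytes. acc=0x1B
Byte[6]=A8: continuation. acc=(acc<<6)|0x28=0x6E8
Completed: cp=U+06E8 (starts at byte 5)
Byte[7]=D9: 2-byte lead, need 1 cont bytes. acc=0x19
Byte[8]: stream ended, expected continuation. INVALID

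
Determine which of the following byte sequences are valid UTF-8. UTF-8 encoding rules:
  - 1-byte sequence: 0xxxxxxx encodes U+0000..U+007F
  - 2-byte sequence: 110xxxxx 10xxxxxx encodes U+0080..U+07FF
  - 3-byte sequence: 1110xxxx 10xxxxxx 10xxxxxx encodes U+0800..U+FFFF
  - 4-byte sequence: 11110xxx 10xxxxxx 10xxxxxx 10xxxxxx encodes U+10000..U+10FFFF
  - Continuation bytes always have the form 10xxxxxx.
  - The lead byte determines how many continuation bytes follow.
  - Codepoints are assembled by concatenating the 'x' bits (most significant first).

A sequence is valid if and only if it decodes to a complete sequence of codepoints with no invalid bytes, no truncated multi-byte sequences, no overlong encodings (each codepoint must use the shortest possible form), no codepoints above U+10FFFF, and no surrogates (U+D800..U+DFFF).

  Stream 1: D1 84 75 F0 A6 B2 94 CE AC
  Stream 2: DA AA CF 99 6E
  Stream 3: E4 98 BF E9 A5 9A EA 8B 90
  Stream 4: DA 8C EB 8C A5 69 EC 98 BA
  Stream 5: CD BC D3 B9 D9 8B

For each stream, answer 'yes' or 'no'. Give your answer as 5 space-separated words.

Answer: yes yes yes yes yes

Derivation:
Stream 1: decodes cleanly. VALID
Stream 2: decodes cleanly. VALID
Stream 3: decodes cleanly. VALID
Stream 4: decodes cleanly. VALID
Stream 5: decodes cleanly. VALID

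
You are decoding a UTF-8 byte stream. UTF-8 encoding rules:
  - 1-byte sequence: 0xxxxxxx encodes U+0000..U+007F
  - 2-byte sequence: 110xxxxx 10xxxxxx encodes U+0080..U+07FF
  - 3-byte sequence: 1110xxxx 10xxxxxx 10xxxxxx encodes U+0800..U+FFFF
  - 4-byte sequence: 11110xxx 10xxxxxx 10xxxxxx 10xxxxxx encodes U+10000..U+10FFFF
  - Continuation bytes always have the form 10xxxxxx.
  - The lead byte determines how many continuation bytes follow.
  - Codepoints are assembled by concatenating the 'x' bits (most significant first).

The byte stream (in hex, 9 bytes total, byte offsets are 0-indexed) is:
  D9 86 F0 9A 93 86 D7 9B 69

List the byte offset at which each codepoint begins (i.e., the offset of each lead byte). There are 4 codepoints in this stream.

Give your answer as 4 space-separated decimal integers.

Byte[0]=D9: 2-byte lead, need 1 cont bytes. acc=0x19
Byte[1]=86: continuation. acc=(acc<<6)|0x06=0x646
Completed: cp=U+0646 (starts at byte 0)
Byte[2]=F0: 4-byte lead, need 3 cont bytes. acc=0x0
Byte[3]=9A: continuation. acc=(acc<<6)|0x1A=0x1A
Byte[4]=93: continuation. acc=(acc<<6)|0x13=0x693
Byte[5]=86: continuation. acc=(acc<<6)|0x06=0x1A4C6
Completed: cp=U+1A4C6 (starts at byte 2)
Byte[6]=D7: 2-byte lead, need 1 cont bytes. acc=0x17
Byte[7]=9B: continuation. acc=(acc<<6)|0x1B=0x5DB
Completed: cp=U+05DB (starts at byte 6)
Byte[8]=69: 1-byte ASCII. cp=U+0069

Answer: 0 2 6 8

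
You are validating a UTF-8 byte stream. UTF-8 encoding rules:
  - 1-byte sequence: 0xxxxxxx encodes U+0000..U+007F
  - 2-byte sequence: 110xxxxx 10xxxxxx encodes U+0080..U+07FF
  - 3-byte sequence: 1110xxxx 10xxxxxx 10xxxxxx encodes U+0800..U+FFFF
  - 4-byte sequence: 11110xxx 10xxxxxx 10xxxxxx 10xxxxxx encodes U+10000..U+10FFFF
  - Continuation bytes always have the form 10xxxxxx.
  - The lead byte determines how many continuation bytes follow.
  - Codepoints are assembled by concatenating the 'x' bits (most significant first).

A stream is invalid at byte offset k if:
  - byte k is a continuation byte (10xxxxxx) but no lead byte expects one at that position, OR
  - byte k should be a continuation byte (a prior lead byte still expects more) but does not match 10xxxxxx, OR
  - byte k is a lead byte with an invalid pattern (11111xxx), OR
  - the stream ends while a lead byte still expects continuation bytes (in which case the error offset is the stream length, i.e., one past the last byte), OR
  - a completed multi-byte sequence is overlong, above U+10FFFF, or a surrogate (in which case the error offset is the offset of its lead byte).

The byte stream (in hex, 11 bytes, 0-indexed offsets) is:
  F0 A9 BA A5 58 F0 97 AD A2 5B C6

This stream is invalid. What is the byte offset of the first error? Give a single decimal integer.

Byte[0]=F0: 4-byte lead, need 3 cont bytes. acc=0x0
Byte[1]=A9: continuation. acc=(acc<<6)|0x29=0x29
Byte[2]=BA: continuation. acc=(acc<<6)|0x3A=0xA7A
Byte[3]=A5: continuation. acc=(acc<<6)|0x25=0x29EA5
Completed: cp=U+29EA5 (starts at byte 0)
Byte[4]=58: 1-byte ASCII. cp=U+0058
Byte[5]=F0: 4-byte lead, need 3 cont bytes. acc=0x0
Byte[6]=97: continuation. acc=(acc<<6)|0x17=0x17
Byte[7]=AD: continuation. acc=(acc<<6)|0x2D=0x5ED
Byte[8]=A2: continuation. acc=(acc<<6)|0x22=0x17B62
Completed: cp=U+17B62 (starts at byte 5)
Byte[9]=5B: 1-byte ASCII. cp=U+005B
Byte[10]=C6: 2-byte lead, need 1 cont bytes. acc=0x6
Byte[11]: stream ended, expected continuation. INVALID

Answer: 11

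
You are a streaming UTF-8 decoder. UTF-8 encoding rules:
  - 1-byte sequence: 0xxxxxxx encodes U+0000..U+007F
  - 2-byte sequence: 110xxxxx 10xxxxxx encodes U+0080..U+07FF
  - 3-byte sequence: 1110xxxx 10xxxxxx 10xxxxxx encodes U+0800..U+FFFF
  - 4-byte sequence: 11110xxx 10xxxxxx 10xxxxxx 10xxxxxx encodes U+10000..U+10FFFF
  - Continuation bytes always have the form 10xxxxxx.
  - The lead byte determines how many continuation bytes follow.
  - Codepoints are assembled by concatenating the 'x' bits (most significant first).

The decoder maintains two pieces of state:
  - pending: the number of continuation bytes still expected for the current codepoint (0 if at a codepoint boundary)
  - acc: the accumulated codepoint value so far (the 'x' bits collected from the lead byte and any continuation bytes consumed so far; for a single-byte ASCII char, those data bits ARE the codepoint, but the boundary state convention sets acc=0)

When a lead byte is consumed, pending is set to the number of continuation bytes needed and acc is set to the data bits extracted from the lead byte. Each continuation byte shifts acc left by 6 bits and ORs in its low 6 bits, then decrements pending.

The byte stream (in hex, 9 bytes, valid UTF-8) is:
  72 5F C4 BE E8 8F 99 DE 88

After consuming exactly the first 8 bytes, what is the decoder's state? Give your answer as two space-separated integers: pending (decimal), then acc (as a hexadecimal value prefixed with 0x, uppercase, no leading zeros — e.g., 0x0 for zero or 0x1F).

Answer: 1 0x1E

Derivation:
Byte[0]=72: 1-byte. pending=0, acc=0x0
Byte[1]=5F: 1-byte. pending=0, acc=0x0
Byte[2]=C4: 2-byte lead. pending=1, acc=0x4
Byte[3]=BE: continuation. acc=(acc<<6)|0x3E=0x13E, pending=0
Byte[4]=E8: 3-byte lead. pending=2, acc=0x8
Byte[5]=8F: continuation. acc=(acc<<6)|0x0F=0x20F, pending=1
Byte[6]=99: continuation. acc=(acc<<6)|0x19=0x83D9, pending=0
Byte[7]=DE: 2-byte lead. pending=1, acc=0x1E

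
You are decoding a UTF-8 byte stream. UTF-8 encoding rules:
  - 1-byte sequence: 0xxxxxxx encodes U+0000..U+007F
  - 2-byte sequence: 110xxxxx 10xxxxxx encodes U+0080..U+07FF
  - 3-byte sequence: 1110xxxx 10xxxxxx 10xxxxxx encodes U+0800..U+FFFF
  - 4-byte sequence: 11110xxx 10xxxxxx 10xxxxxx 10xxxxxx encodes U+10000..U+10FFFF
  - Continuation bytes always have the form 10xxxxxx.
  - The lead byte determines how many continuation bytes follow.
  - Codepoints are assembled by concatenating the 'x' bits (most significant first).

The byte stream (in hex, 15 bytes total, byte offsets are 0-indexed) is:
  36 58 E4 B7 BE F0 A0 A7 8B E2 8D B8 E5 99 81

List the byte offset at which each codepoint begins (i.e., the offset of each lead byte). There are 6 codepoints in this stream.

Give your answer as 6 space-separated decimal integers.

Answer: 0 1 2 5 9 12

Derivation:
Byte[0]=36: 1-byte ASCII. cp=U+0036
Byte[1]=58: 1-byte ASCII. cp=U+0058
Byte[2]=E4: 3-byte lead, need 2 cont bytes. acc=0x4
Byte[3]=B7: continuation. acc=(acc<<6)|0x37=0x137
Byte[4]=BE: continuation. acc=(acc<<6)|0x3E=0x4DFE
Completed: cp=U+4DFE (starts at byte 2)
Byte[5]=F0: 4-byte lead, need 3 cont bytes. acc=0x0
Byte[6]=A0: continuation. acc=(acc<<6)|0x20=0x20
Byte[7]=A7: continuation. acc=(acc<<6)|0x27=0x827
Byte[8]=8B: continuation. acc=(acc<<6)|0x0B=0x209CB
Completed: cp=U+209CB (starts at byte 5)
Byte[9]=E2: 3-byte lead, need 2 cont bytes. acc=0x2
Byte[10]=8D: continuation. acc=(acc<<6)|0x0D=0x8D
Byte[11]=B8: continuation. acc=(acc<<6)|0x38=0x2378
Completed: cp=U+2378 (starts at byte 9)
Byte[12]=E5: 3-byte lead, need 2 cont bytes. acc=0x5
Byte[13]=99: continuation. acc=(acc<<6)|0x19=0x159
Byte[14]=81: continuation. acc=(acc<<6)|0x01=0x5641
Completed: cp=U+5641 (starts at byte 12)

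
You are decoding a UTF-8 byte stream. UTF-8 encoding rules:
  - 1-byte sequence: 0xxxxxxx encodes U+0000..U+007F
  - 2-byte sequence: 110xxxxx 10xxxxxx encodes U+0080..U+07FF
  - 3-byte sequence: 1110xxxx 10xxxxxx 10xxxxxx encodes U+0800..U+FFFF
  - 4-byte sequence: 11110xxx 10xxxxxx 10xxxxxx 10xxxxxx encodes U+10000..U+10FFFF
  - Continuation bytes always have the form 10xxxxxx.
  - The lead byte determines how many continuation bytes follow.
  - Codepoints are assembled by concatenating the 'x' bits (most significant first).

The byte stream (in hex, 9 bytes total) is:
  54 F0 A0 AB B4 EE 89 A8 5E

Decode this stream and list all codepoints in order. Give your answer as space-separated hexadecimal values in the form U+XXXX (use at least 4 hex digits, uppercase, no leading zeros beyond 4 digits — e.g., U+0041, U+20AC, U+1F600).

Answer: U+0054 U+20AF4 U+E268 U+005E

Derivation:
Byte[0]=54: 1-byte ASCII. cp=U+0054
Byte[1]=F0: 4-byte lead, need 3 cont bytes. acc=0x0
Byte[2]=A0: continuation. acc=(acc<<6)|0x20=0x20
Byte[3]=AB: continuation. acc=(acc<<6)|0x2B=0x82B
Byte[4]=B4: continuation. acc=(acc<<6)|0x34=0x20AF4
Completed: cp=U+20AF4 (starts at byte 1)
Byte[5]=EE: 3-byte lead, need 2 cont bytes. acc=0xE
Byte[6]=89: continuation. acc=(acc<<6)|0x09=0x389
Byte[7]=A8: continuation. acc=(acc<<6)|0x28=0xE268
Completed: cp=U+E268 (starts at byte 5)
Byte[8]=5E: 1-byte ASCII. cp=U+005E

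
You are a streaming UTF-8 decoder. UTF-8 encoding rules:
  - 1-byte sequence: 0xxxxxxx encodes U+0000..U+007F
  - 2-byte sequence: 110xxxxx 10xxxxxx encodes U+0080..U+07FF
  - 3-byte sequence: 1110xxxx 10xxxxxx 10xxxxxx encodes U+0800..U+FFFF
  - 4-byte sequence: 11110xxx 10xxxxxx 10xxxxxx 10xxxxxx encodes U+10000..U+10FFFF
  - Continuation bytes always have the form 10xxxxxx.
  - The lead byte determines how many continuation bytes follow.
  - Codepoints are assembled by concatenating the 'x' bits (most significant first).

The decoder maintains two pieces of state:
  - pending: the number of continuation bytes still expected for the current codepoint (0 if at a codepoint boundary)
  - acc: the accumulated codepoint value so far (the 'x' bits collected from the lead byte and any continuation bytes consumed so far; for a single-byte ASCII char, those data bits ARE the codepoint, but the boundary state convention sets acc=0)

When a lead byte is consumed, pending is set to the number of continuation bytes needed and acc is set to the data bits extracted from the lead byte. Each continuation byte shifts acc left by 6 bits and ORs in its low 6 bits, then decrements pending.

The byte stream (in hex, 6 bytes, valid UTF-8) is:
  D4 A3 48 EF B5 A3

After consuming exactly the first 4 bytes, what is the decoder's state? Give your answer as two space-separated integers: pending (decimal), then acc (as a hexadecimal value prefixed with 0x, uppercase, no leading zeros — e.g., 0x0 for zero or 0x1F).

Byte[0]=D4: 2-byte lead. pending=1, acc=0x14
Byte[1]=A3: continuation. acc=(acc<<6)|0x23=0x523, pending=0
Byte[2]=48: 1-byte. pending=0, acc=0x0
Byte[3]=EF: 3-byte lead. pending=2, acc=0xF

Answer: 2 0xF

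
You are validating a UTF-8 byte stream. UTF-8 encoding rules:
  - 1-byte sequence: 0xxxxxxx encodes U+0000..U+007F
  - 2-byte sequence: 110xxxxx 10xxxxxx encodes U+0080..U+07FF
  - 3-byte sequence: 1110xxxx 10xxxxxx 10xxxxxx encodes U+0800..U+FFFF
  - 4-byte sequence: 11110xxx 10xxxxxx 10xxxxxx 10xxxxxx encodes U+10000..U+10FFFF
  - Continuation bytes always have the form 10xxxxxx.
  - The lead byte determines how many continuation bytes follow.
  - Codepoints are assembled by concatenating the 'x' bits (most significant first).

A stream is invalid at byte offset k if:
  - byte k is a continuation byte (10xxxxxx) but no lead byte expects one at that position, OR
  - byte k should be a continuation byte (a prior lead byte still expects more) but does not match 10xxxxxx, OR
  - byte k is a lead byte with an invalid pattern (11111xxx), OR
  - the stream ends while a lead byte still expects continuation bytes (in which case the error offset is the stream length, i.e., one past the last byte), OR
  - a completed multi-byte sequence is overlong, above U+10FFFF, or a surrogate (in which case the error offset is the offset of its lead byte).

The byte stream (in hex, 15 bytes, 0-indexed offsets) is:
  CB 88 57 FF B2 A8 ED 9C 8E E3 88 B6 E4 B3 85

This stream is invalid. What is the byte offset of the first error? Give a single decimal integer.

Answer: 3

Derivation:
Byte[0]=CB: 2-byte lead, need 1 cont bytes. acc=0xB
Byte[1]=88: continuation. acc=(acc<<6)|0x08=0x2C8
Completed: cp=U+02C8 (starts at byte 0)
Byte[2]=57: 1-byte ASCII. cp=U+0057
Byte[3]=FF: INVALID lead byte (not 0xxx/110x/1110/11110)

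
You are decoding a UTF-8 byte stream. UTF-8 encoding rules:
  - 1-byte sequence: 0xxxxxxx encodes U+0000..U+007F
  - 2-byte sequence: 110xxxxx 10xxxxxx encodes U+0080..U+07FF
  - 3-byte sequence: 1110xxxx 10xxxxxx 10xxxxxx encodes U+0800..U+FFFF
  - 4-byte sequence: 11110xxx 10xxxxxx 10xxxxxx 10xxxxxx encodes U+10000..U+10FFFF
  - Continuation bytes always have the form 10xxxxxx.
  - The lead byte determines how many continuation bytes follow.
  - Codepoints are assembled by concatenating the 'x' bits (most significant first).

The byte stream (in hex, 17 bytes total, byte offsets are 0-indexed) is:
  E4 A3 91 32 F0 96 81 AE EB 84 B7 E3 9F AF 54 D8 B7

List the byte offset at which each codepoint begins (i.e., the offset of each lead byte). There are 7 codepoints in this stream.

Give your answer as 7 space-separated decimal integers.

Answer: 0 3 4 8 11 14 15

Derivation:
Byte[0]=E4: 3-byte lead, need 2 cont bytes. acc=0x4
Byte[1]=A3: continuation. acc=(acc<<6)|0x23=0x123
Byte[2]=91: continuation. acc=(acc<<6)|0x11=0x48D1
Completed: cp=U+48D1 (starts at byte 0)
Byte[3]=32: 1-byte ASCII. cp=U+0032
Byte[4]=F0: 4-byte lead, need 3 cont bytes. acc=0x0
Byte[5]=96: continuation. acc=(acc<<6)|0x16=0x16
Byte[6]=81: continuation. acc=(acc<<6)|0x01=0x581
Byte[7]=AE: continuation. acc=(acc<<6)|0x2E=0x1606E
Completed: cp=U+1606E (starts at byte 4)
Byte[8]=EB: 3-byte lead, need 2 cont bytes. acc=0xB
Byte[9]=84: continuation. acc=(acc<<6)|0x04=0x2C4
Byte[10]=B7: continuation. acc=(acc<<6)|0x37=0xB137
Completed: cp=U+B137 (starts at byte 8)
Byte[11]=E3: 3-byte lead, need 2 cont bytes. acc=0x3
Byte[12]=9F: continuation. acc=(acc<<6)|0x1F=0xDF
Byte[13]=AF: continuation. acc=(acc<<6)|0x2F=0x37EF
Completed: cp=U+37EF (starts at byte 11)
Byte[14]=54: 1-byte ASCII. cp=U+0054
Byte[15]=D8: 2-byte lead, need 1 cont bytes. acc=0x18
Byte[16]=B7: continuation. acc=(acc<<6)|0x37=0x637
Completed: cp=U+0637 (starts at byte 15)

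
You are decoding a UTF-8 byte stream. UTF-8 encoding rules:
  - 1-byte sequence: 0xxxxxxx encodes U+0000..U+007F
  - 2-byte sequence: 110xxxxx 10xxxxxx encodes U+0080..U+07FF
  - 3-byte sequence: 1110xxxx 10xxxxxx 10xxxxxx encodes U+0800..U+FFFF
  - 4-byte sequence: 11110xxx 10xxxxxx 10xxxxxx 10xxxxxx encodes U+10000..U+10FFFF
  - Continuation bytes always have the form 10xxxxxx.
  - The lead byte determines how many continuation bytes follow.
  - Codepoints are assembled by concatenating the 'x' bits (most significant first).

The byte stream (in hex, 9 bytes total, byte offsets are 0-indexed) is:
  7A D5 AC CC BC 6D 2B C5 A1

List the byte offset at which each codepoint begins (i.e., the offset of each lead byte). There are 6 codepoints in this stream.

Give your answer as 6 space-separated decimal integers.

Byte[0]=7A: 1-byte ASCII. cp=U+007A
Byte[1]=D5: 2-byte lead, need 1 cont bytes. acc=0x15
Byte[2]=AC: continuation. acc=(acc<<6)|0x2C=0x56C
Completed: cp=U+056C (starts at byte 1)
Byte[3]=CC: 2-byte lead, need 1 cont bytes. acc=0xC
Byte[4]=BC: continuation. acc=(acc<<6)|0x3C=0x33C
Completed: cp=U+033C (starts at byte 3)
Byte[5]=6D: 1-byte ASCII. cp=U+006D
Byte[6]=2B: 1-byte ASCII. cp=U+002B
Byte[7]=C5: 2-byte lead, need 1 cont bytes. acc=0x5
Byte[8]=A1: continuation. acc=(acc<<6)|0x21=0x161
Completed: cp=U+0161 (starts at byte 7)

Answer: 0 1 3 5 6 7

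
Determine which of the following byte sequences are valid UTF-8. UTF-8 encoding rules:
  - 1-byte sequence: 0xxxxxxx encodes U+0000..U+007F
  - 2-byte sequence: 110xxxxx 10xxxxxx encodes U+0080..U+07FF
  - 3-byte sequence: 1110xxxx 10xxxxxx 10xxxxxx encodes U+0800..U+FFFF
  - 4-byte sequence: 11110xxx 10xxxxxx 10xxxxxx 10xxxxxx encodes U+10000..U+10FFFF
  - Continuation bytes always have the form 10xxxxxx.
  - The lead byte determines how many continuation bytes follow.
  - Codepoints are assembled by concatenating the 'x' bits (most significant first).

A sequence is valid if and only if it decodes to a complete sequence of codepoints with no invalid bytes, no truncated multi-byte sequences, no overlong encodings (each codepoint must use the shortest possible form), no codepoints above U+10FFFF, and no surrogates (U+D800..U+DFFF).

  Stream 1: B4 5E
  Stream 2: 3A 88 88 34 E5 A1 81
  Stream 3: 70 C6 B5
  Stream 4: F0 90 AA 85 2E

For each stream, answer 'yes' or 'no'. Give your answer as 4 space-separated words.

Answer: no no yes yes

Derivation:
Stream 1: error at byte offset 0. INVALID
Stream 2: error at byte offset 1. INVALID
Stream 3: decodes cleanly. VALID
Stream 4: decodes cleanly. VALID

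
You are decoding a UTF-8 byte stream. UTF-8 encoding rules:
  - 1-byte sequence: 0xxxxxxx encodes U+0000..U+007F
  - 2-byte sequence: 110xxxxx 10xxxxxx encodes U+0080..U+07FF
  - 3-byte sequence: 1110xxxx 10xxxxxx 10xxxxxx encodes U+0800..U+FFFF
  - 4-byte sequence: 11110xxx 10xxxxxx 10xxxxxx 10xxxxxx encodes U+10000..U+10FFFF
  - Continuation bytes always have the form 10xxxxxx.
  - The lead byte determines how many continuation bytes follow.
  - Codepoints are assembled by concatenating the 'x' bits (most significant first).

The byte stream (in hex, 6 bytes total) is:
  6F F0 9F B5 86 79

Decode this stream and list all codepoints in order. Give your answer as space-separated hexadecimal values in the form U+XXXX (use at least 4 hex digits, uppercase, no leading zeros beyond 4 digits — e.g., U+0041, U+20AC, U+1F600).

Answer: U+006F U+1FD46 U+0079

Derivation:
Byte[0]=6F: 1-byte ASCII. cp=U+006F
Byte[1]=F0: 4-byte lead, need 3 cont bytes. acc=0x0
Byte[2]=9F: continuation. acc=(acc<<6)|0x1F=0x1F
Byte[3]=B5: continuation. acc=(acc<<6)|0x35=0x7F5
Byte[4]=86: continuation. acc=(acc<<6)|0x06=0x1FD46
Completed: cp=U+1FD46 (starts at byte 1)
Byte[5]=79: 1-byte ASCII. cp=U+0079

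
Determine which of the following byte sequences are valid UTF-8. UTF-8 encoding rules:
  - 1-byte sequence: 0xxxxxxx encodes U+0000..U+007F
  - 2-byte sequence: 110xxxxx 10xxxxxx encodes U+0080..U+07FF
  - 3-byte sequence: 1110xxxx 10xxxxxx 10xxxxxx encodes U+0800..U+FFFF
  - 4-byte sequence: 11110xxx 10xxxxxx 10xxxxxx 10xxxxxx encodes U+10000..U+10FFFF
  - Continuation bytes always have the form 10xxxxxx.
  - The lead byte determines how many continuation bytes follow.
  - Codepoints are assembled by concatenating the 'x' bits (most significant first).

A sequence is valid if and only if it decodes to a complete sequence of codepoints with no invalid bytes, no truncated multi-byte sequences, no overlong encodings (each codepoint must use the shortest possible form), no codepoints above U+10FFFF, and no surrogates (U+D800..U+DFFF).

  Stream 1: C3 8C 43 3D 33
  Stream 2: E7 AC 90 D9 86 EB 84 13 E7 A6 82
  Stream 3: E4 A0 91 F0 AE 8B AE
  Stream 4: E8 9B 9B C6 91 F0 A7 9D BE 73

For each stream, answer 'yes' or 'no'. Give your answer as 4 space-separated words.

Stream 1: decodes cleanly. VALID
Stream 2: error at byte offset 7. INVALID
Stream 3: decodes cleanly. VALID
Stream 4: decodes cleanly. VALID

Answer: yes no yes yes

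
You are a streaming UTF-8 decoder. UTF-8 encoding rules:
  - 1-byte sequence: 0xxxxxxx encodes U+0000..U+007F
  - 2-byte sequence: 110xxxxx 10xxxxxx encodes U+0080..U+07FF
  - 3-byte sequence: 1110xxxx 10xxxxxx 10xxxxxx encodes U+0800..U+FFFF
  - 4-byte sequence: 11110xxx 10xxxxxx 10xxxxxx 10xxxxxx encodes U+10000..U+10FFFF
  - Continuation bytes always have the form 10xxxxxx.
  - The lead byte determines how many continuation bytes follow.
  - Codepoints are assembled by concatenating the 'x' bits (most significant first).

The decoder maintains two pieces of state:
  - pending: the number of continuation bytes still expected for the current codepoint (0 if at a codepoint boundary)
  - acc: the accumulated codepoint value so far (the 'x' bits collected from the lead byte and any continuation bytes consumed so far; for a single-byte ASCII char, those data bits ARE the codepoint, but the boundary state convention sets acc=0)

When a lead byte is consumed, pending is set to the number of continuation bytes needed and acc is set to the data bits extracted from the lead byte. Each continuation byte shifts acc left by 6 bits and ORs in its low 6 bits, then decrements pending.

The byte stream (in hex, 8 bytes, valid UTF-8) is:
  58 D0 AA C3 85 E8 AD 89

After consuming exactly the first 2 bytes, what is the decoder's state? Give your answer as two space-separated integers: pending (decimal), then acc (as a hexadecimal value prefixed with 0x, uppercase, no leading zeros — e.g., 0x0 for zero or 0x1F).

Answer: 1 0x10

Derivation:
Byte[0]=58: 1-byte. pending=0, acc=0x0
Byte[1]=D0: 2-byte lead. pending=1, acc=0x10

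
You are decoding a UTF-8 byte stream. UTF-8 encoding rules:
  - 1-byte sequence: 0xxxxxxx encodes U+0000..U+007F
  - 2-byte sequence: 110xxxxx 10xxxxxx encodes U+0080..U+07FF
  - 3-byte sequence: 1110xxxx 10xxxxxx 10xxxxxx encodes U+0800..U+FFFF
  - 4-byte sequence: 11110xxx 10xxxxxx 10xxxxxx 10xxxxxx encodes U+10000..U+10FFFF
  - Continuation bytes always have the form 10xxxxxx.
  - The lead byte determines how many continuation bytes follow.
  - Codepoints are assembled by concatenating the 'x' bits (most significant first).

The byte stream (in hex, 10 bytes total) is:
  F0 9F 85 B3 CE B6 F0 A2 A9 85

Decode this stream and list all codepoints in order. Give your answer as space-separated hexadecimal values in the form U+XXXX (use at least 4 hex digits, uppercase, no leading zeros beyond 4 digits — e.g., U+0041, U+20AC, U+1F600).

Byte[0]=F0: 4-byte lead, need 3 cont bytes. acc=0x0
Byte[1]=9F: continuation. acc=(acc<<6)|0x1F=0x1F
Byte[2]=85: continuation. acc=(acc<<6)|0x05=0x7C5
Byte[3]=B3: continuation. acc=(acc<<6)|0x33=0x1F173
Completed: cp=U+1F173 (starts at byte 0)
Byte[4]=CE: 2-byte lead, need 1 cont bytes. acc=0xE
Byte[5]=B6: continuation. acc=(acc<<6)|0x36=0x3B6
Completed: cp=U+03B6 (starts at byte 4)
Byte[6]=F0: 4-byte lead, need 3 cont bytes. acc=0x0
Byte[7]=A2: continuation. acc=(acc<<6)|0x22=0x22
Byte[8]=A9: continuation. acc=(acc<<6)|0x29=0x8A9
Byte[9]=85: continuation. acc=(acc<<6)|0x05=0x22A45
Completed: cp=U+22A45 (starts at byte 6)

Answer: U+1F173 U+03B6 U+22A45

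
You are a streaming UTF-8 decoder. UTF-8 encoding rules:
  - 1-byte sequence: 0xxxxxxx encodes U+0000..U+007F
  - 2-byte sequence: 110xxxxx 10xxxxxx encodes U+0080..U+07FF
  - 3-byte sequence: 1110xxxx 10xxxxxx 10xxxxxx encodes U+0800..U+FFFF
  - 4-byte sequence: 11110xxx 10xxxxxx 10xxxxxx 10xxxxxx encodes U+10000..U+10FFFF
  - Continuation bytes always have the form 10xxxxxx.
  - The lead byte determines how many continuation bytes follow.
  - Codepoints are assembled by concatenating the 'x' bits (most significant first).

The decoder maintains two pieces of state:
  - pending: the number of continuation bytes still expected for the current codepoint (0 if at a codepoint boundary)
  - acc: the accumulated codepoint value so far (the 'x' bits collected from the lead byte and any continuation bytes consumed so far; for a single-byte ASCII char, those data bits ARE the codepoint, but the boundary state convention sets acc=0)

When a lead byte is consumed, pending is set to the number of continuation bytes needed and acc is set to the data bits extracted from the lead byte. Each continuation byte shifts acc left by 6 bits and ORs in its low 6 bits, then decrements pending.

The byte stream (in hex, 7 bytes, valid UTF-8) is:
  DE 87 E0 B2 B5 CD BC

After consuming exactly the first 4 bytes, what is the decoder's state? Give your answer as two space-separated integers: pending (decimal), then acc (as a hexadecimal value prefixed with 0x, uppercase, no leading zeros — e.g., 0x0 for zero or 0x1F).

Byte[0]=DE: 2-byte lead. pending=1, acc=0x1E
Byte[1]=87: continuation. acc=(acc<<6)|0x07=0x787, pending=0
Byte[2]=E0: 3-byte lead. pending=2, acc=0x0
Byte[3]=B2: continuation. acc=(acc<<6)|0x32=0x32, pending=1

Answer: 1 0x32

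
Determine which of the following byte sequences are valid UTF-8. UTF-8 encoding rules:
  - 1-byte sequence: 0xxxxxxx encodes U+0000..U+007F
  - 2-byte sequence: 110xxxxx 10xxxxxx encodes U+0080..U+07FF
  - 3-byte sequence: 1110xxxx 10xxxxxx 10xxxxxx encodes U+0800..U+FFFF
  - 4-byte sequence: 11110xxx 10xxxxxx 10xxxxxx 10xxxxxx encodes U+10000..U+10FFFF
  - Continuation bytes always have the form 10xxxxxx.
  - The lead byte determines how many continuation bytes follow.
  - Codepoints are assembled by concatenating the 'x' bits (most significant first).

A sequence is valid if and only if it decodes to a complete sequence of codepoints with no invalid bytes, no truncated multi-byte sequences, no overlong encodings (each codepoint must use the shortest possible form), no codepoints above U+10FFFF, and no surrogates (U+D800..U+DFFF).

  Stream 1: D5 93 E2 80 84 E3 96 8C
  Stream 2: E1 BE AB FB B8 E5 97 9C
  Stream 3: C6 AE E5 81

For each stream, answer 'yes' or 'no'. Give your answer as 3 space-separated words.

Answer: yes no no

Derivation:
Stream 1: decodes cleanly. VALID
Stream 2: error at byte offset 3. INVALID
Stream 3: error at byte offset 4. INVALID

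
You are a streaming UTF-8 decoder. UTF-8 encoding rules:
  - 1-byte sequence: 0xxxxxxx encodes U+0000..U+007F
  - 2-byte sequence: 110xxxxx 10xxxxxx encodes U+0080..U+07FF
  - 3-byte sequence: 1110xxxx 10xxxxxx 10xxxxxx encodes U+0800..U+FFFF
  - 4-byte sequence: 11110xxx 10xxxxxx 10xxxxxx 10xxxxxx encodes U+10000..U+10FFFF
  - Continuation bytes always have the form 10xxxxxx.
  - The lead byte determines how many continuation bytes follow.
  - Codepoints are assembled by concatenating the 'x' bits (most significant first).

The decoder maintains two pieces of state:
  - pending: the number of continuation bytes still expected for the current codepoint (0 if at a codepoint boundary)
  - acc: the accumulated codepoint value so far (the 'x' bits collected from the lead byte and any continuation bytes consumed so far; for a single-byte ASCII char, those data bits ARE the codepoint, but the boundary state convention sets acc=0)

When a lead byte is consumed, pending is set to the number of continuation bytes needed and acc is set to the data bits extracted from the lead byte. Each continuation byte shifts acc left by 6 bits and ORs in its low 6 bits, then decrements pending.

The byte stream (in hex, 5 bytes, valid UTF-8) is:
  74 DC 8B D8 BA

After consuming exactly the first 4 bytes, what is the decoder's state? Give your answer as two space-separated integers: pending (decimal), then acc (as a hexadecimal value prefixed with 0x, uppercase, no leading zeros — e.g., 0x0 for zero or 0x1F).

Byte[0]=74: 1-byte. pending=0, acc=0x0
Byte[1]=DC: 2-byte lead. pending=1, acc=0x1C
Byte[2]=8B: continuation. acc=(acc<<6)|0x0B=0x70B, pending=0
Byte[3]=D8: 2-byte lead. pending=1, acc=0x18

Answer: 1 0x18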